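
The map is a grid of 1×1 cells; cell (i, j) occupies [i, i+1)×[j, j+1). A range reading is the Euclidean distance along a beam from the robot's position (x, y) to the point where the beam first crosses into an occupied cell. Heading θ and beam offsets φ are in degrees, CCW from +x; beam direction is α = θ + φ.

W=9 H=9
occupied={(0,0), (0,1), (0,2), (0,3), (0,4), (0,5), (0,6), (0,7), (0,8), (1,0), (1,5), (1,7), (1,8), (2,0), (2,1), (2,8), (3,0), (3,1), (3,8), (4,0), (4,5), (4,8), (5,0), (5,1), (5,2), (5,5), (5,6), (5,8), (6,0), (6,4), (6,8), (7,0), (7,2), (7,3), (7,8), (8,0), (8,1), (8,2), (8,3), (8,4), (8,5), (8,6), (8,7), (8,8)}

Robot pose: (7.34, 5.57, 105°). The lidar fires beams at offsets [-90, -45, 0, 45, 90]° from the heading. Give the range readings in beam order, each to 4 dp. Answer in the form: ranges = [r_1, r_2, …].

ranges = [0.6833, 1.3200, 2.5157, 1.5473, 1.3873]

beam 1: φ=-90°, α=15°
  direction (0.9659, 0.2588); cell (7,5); t to first gridline: x 0.6833, y 1.6614 (then +1.0353 / +3.8637)
    (8,5) via x @ 0.6833  # hit
  → r_1 = 0.6833
beam 2: φ=-45°, α=60°
  direction (0.5000, 0.8660); cell (7,5); t to first gridline: x 1.3200, y 0.4965 (then +2.0000 / +1.1547)
    (7,6) via y @ 0.4965
    (8,6) via x @ 1.3200  # hit
  → r_2 = 1.3200
beam 3: φ=0°, α=105°
  direction (-0.2588, 0.9659); cell (7,5); t to first gridline: x 1.3137, y 0.4452 (then +3.8637 / +1.0353)
    (7,6) via y @ 0.4452
    (6,6) via x @ 1.3137
    (6,7) via y @ 1.4804
    (6,8) via y @ 2.5157  # hit
  → r_3 = 2.5157
beam 4: φ=45°, α=150°
  direction (-0.8660, 0.5000); cell (7,5); t to first gridline: x 0.3926, y 0.8600 (then +1.1547 / +2.0000)
    (6,5) via x @ 0.3926
    (6,6) via y @ 0.8600
    (5,6) via x @ 1.5473  # hit
  → r_4 = 1.5473
beam 5: φ=90°, α=195°
  direction (-0.9659, -0.2588); cell (7,5); t to first gridline: x 0.3520, y 2.2023 (then +1.0353 / +3.8637)
    (6,5) via x @ 0.3520
    (5,5) via x @ 1.3873  # hit
  → r_5 = 1.3873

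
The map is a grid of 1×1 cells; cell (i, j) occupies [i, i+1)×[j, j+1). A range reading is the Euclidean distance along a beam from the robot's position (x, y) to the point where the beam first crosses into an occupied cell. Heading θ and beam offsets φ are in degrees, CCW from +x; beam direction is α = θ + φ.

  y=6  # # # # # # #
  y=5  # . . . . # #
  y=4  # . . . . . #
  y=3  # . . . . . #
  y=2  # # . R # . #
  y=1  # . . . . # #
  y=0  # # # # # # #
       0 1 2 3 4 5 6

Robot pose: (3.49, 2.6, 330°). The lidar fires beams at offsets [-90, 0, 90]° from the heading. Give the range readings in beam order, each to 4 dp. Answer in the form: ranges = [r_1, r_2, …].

ranges = [1.8475, 0.5889, 3.0200]

beam 1: φ=-90°, α=240°
  direction (-0.5000, -0.8660); cell (3,2); t to first gridline: x 0.9800, y 0.6928 (then +2.0000 / +1.1547)
    (3,1) via y @ 0.6928
    (2,1) via x @ 0.9800
    (2,0) via y @ 1.8475  # hit
  → r_1 = 1.8475
beam 2: φ=0°, α=330°
  direction (0.8660, -0.5000); cell (3,2); t to first gridline: x 0.5889, y 1.2000 (then +1.1547 / +2.0000)
    (4,2) via x @ 0.5889  # hit
  → r_2 = 0.5889
beam 3: φ=90°, α=60°
  direction (0.5000, 0.8660); cell (3,2); t to first gridline: x 1.0200, y 0.4619 (then +2.0000 / +1.1547)
    (3,3) via y @ 0.4619
    (4,3) via x @ 1.0200
    (4,4) via y @ 1.6166
    (4,5) via y @ 2.7713
    (5,5) via x @ 3.0200  # hit
  → r_3 = 3.0200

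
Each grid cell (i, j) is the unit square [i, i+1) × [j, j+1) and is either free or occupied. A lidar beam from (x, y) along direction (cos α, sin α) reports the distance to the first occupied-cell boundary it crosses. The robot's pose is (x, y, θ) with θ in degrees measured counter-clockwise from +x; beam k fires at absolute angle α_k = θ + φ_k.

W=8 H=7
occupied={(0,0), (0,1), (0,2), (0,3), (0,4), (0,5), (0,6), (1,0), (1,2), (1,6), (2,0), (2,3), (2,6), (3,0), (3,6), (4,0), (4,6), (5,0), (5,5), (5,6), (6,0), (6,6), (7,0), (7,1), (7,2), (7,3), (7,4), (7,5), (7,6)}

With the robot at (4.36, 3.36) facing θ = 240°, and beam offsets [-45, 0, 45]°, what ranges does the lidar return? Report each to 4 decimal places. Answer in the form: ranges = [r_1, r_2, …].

ranges = [2.4433, 2.7251, 2.4433]

beam 1: φ=-45°, α=195°
  direction (-0.9659, -0.2588); cell (4,3); t to first gridline: x 0.3727, y 1.3909 (then +1.0353 / +3.8637)
    (3,3) via x @ 0.3727
    (3,2) via y @ 1.3909
    (2,2) via x @ 1.4080
    (1,2) via x @ 2.4433  # hit
  → r_1 = 2.4433
beam 2: φ=0°, α=240°
  direction (-0.5000, -0.8660); cell (4,3); t to first gridline: x 0.7200, y 0.4157 (then +2.0000 / +1.1547)
    (4,2) via y @ 0.4157
    (3,2) via x @ 0.7200
    (3,1) via y @ 1.5704
    (2,1) via x @ 2.7200
    (2,0) via y @ 2.7251  # hit
  → r_2 = 2.7251
beam 3: φ=45°, α=285°
  direction (0.2588, -0.9659); cell (4,3); t to first gridline: x 2.4728, y 0.3727 (then +3.8637 / +1.0353)
    (4,2) via y @ 0.3727
    (4,1) via y @ 1.4080
    (4,0) via y @ 2.4433  # hit
  → r_3 = 2.4433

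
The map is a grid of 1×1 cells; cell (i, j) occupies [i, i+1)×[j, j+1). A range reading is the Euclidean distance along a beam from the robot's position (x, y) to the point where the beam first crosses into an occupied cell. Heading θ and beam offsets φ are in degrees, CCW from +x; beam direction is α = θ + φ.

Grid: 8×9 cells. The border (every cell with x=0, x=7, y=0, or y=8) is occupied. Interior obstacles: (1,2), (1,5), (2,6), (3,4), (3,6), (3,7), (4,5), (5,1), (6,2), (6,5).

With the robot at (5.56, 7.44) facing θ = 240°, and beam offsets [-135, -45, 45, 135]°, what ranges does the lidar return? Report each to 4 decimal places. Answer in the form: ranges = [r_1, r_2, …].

ranges = [0.5798, 1.6150, 1.7000, 1.4908]

beam 1: φ=-135°, α=105°
  d=(-0.2588,0.9659)  start (5,7)  tX=2.1637 tY=0.5798  stride 1/|dx|=3.8637 1/|dy|=1.0353
    cross y-line → (5,8), t=0.5798 (wall)
  → r_1 = 0.5798
beam 2: φ=-45°, α=195°
  d=(-0.9659,-0.2588)  start (5,7)  tX=0.5798 tY=1.7000  stride 1/|dx|=1.0353 1/|dy|=3.8637
    cross x-line → (4,7), t=0.5798
    cross x-line → (3,7), t=1.6150 (wall)
  → r_2 = 1.6150
beam 3: φ=45°, α=285°
  d=(0.2588,-0.9659)  start (5,7)  tX=1.7000 tY=0.4555  stride 1/|dx|=3.8637 1/|dy|=1.0353
    cross y-line → (5,6), t=0.4555
    cross y-line → (5,5), t=1.4908
    cross x-line → (6,5), t=1.7000 (wall)
  → r_3 = 1.7000
beam 4: φ=135°, α=15°
  d=(0.9659,0.2588)  start (5,7)  tX=0.4555 tY=2.1637  stride 1/|dx|=1.0353 1/|dy|=3.8637
    cross x-line → (6,7), t=0.4555
    cross x-line → (7,7), t=1.4908 (wall)
  → r_4 = 1.4908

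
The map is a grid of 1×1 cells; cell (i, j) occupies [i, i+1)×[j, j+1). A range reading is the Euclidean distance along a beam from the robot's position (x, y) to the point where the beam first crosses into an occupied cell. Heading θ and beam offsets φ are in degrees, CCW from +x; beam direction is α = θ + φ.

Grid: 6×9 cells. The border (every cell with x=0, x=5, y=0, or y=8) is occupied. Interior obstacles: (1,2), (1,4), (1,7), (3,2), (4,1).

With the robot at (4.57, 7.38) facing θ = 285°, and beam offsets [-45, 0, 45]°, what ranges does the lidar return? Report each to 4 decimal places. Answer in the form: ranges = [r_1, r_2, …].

ranges = [5.1400, 1.6614, 0.4965]

beam 1: φ=-45°, α=240°
  d=(-0.5000,-0.8660)  start (4,7)  tX=1.1400 tY=0.4388  stride 1/|dx|=2.0000 1/|dy|=1.1547
    cross y-line → (4,6), t=0.4388
    cross x-line → (3,6), t=1.1400
    cross y-line → (3,5), t=1.5935
    cross y-line → (3,4), t=2.7482
    cross x-line → (2,4), t=3.1400
    cross y-line → (2,3), t=3.9029
    cross y-line → (2,2), t=5.0576
    cross x-line → (1,2), t=5.1400 (wall)
  → r_1 = 5.1400
beam 2: φ=0°, α=285°
  d=(0.2588,-0.9659)  start (4,7)  tX=1.6614 tY=0.3934  stride 1/|dx|=3.8637 1/|dy|=1.0353
    cross y-line → (4,6), t=0.3934
    cross y-line → (4,5), t=1.4287
    cross x-line → (5,5), t=1.6614 (wall)
  → r_2 = 1.6614
beam 3: φ=45°, α=330°
  d=(0.8660,-0.5000)  start (4,7)  tX=0.4965 tY=0.7600  stride 1/|dx|=1.1547 1/|dy|=2.0000
    cross x-line → (5,7), t=0.4965 (wall)
  → r_3 = 0.4965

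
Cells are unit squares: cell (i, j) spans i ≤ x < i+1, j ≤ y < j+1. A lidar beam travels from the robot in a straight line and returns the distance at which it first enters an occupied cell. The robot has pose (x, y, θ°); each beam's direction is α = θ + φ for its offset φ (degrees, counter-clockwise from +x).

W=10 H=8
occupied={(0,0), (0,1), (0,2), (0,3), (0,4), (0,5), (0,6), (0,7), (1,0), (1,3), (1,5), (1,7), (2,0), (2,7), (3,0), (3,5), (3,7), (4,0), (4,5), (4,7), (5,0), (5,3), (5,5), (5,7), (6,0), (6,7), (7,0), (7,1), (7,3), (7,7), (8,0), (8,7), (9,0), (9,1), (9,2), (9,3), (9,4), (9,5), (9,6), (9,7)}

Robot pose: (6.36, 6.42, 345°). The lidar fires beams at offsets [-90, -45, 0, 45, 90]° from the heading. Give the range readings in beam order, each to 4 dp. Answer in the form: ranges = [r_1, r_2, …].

beam 1: φ=-90°, α=255°
  direction (-0.2588, -0.9659); cell (6,6); t to first gridline: x 1.3909, y 0.4348 (then +3.8637 / +1.0353)
    (6,5) via y @ 0.4348
    (5,5) via x @ 1.3909  # hit
  → r_1 = 1.3909
beam 2: φ=-45°, α=300°
  direction (0.5000, -0.8660); cell (6,6); t to first gridline: x 1.2800, y 0.4850 (then +2.0000 / +1.1547)
    (6,5) via y @ 0.4850
    (7,5) via x @ 1.2800
    (7,4) via y @ 1.6397
    (7,3) via y @ 2.7944  # hit
  → r_2 = 2.7944
beam 3: φ=0°, α=345°
  direction (0.9659, -0.2588); cell (6,6); t to first gridline: x 0.6626, y 1.6228 (then +1.0353 / +3.8637)
    (7,6) via x @ 0.6626
    (7,5) via y @ 1.6228
    (8,5) via x @ 1.6979
    (9,5) via x @ 2.7331  # hit
  → r_3 = 2.7331
beam 4: φ=45°, α=30°
  direction (0.8660, 0.5000); cell (6,6); t to first gridline: x 0.7390, y 1.1600 (then +1.1547 / +2.0000)
    (7,6) via x @ 0.7390
    (7,7) via y @ 1.1600  # hit
  → r_4 = 1.1600
beam 5: φ=90°, α=75°
  direction (0.2588, 0.9659); cell (6,6); t to first gridline: x 2.4728, y 0.6005 (then +3.8637 / +1.0353)
    (6,7) via y @ 0.6005  # hit
  → r_5 = 0.6005

ranges = [1.3909, 2.7944, 2.7331, 1.1600, 0.6005]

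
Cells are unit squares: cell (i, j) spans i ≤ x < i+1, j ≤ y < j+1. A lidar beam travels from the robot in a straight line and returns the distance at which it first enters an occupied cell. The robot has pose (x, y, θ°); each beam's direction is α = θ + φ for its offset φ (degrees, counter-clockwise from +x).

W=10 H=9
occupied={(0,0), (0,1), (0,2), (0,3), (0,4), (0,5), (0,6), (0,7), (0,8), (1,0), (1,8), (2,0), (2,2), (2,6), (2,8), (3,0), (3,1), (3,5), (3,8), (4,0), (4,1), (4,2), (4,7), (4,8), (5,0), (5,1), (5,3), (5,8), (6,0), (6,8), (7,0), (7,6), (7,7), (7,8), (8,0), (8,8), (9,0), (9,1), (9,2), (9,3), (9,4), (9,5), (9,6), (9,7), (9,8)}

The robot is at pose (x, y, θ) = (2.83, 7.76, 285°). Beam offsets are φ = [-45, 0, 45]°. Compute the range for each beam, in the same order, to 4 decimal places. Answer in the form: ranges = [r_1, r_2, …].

ranges = [0.8776, 1.8221, 1.3510]

beam 1: φ=-45°, α=240°
  dir = (cos 240°, sin 240°) = (-0.5000, -0.8660); from cell (2,7)
  next x-line at t=1.6600, next y-line at t=0.8776; Δt_x=2.0000, Δt_y=1.1547
    y: enter (2,6) at t=0.8776 ← occupied
  → r_1 = 0.8776
beam 2: φ=0°, α=285°
  dir = (cos 285°, sin 285°) = (0.2588, -0.9659); from cell (2,7)
  next x-line at t=0.6568, next y-line at t=0.7868; Δt_x=3.8637, Δt_y=1.0353
    x: enter (3,7) at t=0.6568
    y: enter (3,6) at t=0.7868
    y: enter (3,5) at t=1.8221 ← occupied
  → r_2 = 1.8221
beam 3: φ=45°, α=330°
  dir = (cos 330°, sin 330°) = (0.8660, -0.5000); from cell (2,7)
  next x-line at t=0.1963, next y-line at t=1.5200; Δt_x=1.1547, Δt_y=2.0000
    x: enter (3,7) at t=0.1963
    x: enter (4,7) at t=1.3510 ← occupied
  → r_3 = 1.3510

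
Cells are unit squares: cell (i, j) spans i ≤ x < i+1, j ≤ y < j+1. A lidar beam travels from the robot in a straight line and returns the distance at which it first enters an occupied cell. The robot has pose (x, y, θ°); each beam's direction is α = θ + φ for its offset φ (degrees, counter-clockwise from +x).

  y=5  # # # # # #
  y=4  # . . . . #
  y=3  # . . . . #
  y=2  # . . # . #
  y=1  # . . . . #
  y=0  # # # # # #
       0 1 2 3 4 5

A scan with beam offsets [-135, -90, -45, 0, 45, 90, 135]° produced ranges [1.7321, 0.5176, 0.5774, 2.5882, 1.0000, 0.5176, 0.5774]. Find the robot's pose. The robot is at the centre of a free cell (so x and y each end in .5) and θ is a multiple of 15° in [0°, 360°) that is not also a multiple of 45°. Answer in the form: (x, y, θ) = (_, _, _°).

(x, y, θ) = (3.5, 1.5, 165°)

Enumerate (i+0.5, j+0.5, θ) over the 15 free cells and 16 admissible headings. For each, cast all 7 beams and compare to the given ranges.
  (1.5, 2.5, 150°): beam 1 = 1.5529 ≠ 1.7321 ✗
  (2.5, 1.5, 105°): beam 1 = 1.0000 ≠ 1.7321 ✗
  (2.5, 3.5, 105°): beam 1 = 1.0000 ≠ 1.7321 ✗
  (4.5, 4.5, 15°): beam 2 = 1.9319 ≠ 0.5176 ✗
  …
  (3.5, 1.5, 165°): r_1=1.7321, r_2=0.5176, r_3=0.5774, r_4=2.5882, r_5=1.0000, r_6=0.5176, r_7=0.5774 — all match ✓
No second candidate reproduces the full scan.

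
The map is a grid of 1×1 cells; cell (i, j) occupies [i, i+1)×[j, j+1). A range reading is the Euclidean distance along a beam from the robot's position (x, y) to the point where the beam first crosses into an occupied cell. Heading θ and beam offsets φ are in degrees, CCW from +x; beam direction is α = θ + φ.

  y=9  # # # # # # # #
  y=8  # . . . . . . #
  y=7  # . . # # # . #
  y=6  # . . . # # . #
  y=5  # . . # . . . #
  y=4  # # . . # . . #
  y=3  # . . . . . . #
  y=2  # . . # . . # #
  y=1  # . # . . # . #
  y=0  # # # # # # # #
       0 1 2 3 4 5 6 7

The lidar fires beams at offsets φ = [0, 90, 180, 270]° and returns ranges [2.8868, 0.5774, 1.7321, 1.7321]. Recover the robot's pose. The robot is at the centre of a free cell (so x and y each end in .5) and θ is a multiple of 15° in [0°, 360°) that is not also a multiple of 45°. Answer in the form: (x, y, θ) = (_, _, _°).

(x, y, θ) = (2.5, 7.5, 240°)

Candidates: 36 free-cell centres × 16 headings = 576 poses. Raycast each; keep the one whose scan matches to 4 dp.
  (2.5, 2.5, 210°): beam 1 = 1.7321 ≠ 2.8868 ✗
  (3.5, 8.5, 30°): beam 1 = 1.0000 ≠ 2.8868 ✗
  (1.5, 3.5, 165°): beam 1 = 0.5176 ≠ 2.8868 ✗
  …
  (2.5, 7.5, 240°): r_1=2.8868, r_2=0.5774, r_3=1.7321, r_4=1.7321 — all match ✓
Only this pose fits every beam.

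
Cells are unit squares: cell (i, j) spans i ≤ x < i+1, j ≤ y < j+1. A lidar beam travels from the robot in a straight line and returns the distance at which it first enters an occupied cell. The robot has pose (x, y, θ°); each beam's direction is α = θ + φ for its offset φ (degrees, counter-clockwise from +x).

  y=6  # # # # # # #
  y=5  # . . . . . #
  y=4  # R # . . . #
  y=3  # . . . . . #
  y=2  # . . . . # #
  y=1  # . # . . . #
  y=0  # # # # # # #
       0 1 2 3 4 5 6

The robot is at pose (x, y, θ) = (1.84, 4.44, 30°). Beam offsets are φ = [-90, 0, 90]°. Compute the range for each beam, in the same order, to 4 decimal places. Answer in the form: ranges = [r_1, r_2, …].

beam 1: φ=-90°, α=300°
  cosα=0.5000 sinα=-0.8660 | (1,4) | tMaxX 0.3200 tMaxY 0.5081 | tΔX 2.0000 tΔY 1.1547
    t=0.3200 [x] (2,4) — stop
  → r_1 = 0.3200
beam 2: φ=0°, α=30°
  cosα=0.8660 sinα=0.5000 | (1,4) | tMaxX 0.1848 tMaxY 1.1200 | tΔX 1.1547 tΔY 2.0000
    t=0.1848 [x] (2,4) — stop
  → r_2 = 0.1848
beam 3: φ=90°, α=120°
  cosα=-0.5000 sinα=0.8660 | (1,4) | tMaxX 1.6800 tMaxY 0.6466 | tΔX 2.0000 tΔY 1.1547
    t=0.6466 [y] (1,5)
    t=1.6800 [x] (0,5) — stop
  → r_3 = 1.6800

ranges = [0.3200, 0.1848, 1.6800]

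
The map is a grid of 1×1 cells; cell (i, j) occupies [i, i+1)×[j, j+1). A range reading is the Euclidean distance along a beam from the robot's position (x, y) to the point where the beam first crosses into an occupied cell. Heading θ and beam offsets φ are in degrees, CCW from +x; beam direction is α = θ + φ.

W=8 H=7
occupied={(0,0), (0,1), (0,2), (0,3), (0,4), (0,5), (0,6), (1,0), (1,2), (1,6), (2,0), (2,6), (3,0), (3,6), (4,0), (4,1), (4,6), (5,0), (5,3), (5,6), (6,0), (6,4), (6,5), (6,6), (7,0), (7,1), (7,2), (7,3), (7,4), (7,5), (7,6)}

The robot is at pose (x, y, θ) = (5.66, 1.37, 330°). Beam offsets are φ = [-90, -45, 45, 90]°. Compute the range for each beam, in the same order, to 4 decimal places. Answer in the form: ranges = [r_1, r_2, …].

ranges = [0.4272, 0.3831, 1.3873, 2.6800]

beam 1: φ=-90°, α=240°
  dir = (cos 240°, sin 240°) = (-0.5000, -0.8660); from cell (5,1)
  next x-line at t=1.3200, next y-line at t=0.4272; Δt_x=2.0000, Δt_y=1.1547
    y: enter (5,0) at t=0.4272 ← occupied
  → r_1 = 0.4272
beam 2: φ=-45°, α=285°
  dir = (cos 285°, sin 285°) = (0.2588, -0.9659); from cell (5,1)
  next x-line at t=1.3137, next y-line at t=0.3831; Δt_x=3.8637, Δt_y=1.0353
    y: enter (5,0) at t=0.3831 ← occupied
  → r_2 = 0.3831
beam 3: φ=45°, α=15°
  dir = (cos 15°, sin 15°) = (0.9659, 0.2588); from cell (5,1)
  next x-line at t=0.3520, next y-line at t=2.4341; Δt_x=1.0353, Δt_y=3.8637
    x: enter (6,1) at t=0.3520
    x: enter (7,1) at t=1.3873 ← occupied
  → r_3 = 1.3873
beam 4: φ=90°, α=60°
  dir = (cos 60°, sin 60°) = (0.5000, 0.8660); from cell (5,1)
  next x-line at t=0.6800, next y-line at t=0.7275; Δt_x=2.0000, Δt_y=1.1547
    x: enter (6,1) at t=0.6800
    y: enter (6,2) at t=0.7275
    y: enter (6,3) at t=1.8822
    x: enter (7,3) at t=2.6800 ← occupied
  → r_4 = 2.6800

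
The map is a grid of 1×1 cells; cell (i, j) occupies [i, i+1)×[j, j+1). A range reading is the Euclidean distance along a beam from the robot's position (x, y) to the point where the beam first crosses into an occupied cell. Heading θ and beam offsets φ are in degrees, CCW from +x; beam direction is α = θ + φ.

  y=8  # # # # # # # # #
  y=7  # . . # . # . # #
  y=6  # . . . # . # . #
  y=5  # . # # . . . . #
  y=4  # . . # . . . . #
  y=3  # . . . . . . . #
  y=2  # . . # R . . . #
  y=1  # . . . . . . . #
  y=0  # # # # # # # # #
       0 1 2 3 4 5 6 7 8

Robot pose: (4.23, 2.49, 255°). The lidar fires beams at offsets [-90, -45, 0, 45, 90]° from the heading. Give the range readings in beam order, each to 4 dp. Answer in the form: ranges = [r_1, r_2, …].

ranges = [0.2381, 0.2656, 1.5426, 1.7205, 3.9030]

beam 1: φ=-90°, α=165°
  cosα=-0.9659 sinα=0.2588 | (4,2) | tMaxX 0.2381 tMaxY 1.9705 | tΔX 1.0353 tΔY 3.8637
    t=0.2381 [x] (3,2) — stop
  → r_1 = 0.2381
beam 2: φ=-45°, α=210°
  cosα=-0.8660 sinα=-0.5000 | (4,2) | tMaxX 0.2656 tMaxY 0.9800 | tΔX 1.1547 tΔY 2.0000
    t=0.2656 [x] (3,2) — stop
  → r_2 = 0.2656
beam 3: φ=0°, α=255°
  cosα=-0.2588 sinα=-0.9659 | (4,2) | tMaxX 0.8887 tMaxY 0.5073 | tΔX 3.8637 tΔY 1.0353
    t=0.5073 [y] (4,1)
    t=0.8887 [x] (3,1)
    t=1.5426 [y] (3,0) — stop
  → r_3 = 1.5426
beam 4: φ=45°, α=300°
  cosα=0.5000 sinα=-0.8660 | (4,2) | tMaxX 1.5400 tMaxY 0.5658 | tΔX 2.0000 tΔY 1.1547
    t=0.5658 [y] (4,1)
    t=1.5400 [x] (5,1)
    t=1.7205 [y] (5,0) — stop
  → r_4 = 1.7205
beam 5: φ=90°, α=345°
  cosα=0.9659 sinα=-0.2588 | (4,2) | tMaxX 0.7972 tMaxY 1.8932 | tΔX 1.0353 tΔY 3.8637
    t=0.7972 [x] (5,2)
    t=1.8324 [x] (6,2)
    t=1.8932 [y] (6,1)
    t=2.8677 [x] (7,1)
    t=3.9030 [x] (8,1) — stop
  → r_5 = 3.9030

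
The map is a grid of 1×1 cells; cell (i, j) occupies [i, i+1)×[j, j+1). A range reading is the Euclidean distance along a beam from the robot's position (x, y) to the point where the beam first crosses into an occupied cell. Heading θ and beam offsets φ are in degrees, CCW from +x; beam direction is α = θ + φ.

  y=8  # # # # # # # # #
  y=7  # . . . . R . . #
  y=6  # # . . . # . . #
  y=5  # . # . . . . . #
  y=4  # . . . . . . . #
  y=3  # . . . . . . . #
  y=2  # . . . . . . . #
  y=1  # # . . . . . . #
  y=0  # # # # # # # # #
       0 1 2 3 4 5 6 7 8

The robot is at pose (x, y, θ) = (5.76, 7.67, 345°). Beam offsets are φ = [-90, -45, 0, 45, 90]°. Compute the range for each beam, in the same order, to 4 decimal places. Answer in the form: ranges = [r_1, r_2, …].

ranges = [0.6936, 4.4800, 2.3190, 0.6600, 0.3416]

beam 1: φ=-90°, α=255°
  dir = (cos 255°, sin 255°) = (-0.2588, -0.9659); from cell (5,7)
  next x-line at t=2.9364, next y-line at t=0.6936; Δt_x=3.8637, Δt_y=1.0353
    y: enter (5,6) at t=0.6936 ← occupied
  → r_1 = 0.6936
beam 2: φ=-45°, α=300°
  dir = (cos 300°, sin 300°) = (0.5000, -0.8660); from cell (5,7)
  next x-line at t=0.4800, next y-line at t=0.7736; Δt_x=2.0000, Δt_y=1.1547
    x: enter (6,7) at t=0.4800
    y: enter (6,6) at t=0.7736
    y: enter (6,5) at t=1.9283
    x: enter (7,5) at t=2.4800
    y: enter (7,4) at t=3.0831
    y: enter (7,3) at t=4.2378
    x: enter (8,3) at t=4.4800 ← occupied
  → r_2 = 4.4800
beam 3: φ=0°, α=345°
  dir = (cos 345°, sin 345°) = (0.9659, -0.2588); from cell (5,7)
  next x-line at t=0.2485, next y-line at t=2.5887; Δt_x=1.0353, Δt_y=3.8637
    x: enter (6,7) at t=0.2485
    x: enter (7,7) at t=1.2837
    x: enter (8,7) at t=2.3190 ← occupied
  → r_3 = 2.3190
beam 4: φ=45°, α=30°
  dir = (cos 30°, sin 30°) = (0.8660, 0.5000); from cell (5,7)
  next x-line at t=0.2771, next y-line at t=0.6600; Δt_x=1.1547, Δt_y=2.0000
    x: enter (6,7) at t=0.2771
    y: enter (6,8) at t=0.6600 ← occupied
  → r_4 = 0.6600
beam 5: φ=90°, α=75°
  dir = (cos 75°, sin 75°) = (0.2588, 0.9659); from cell (5,7)
  next x-line at t=0.9273, next y-line at t=0.3416; Δt_x=3.8637, Δt_y=1.0353
    y: enter (5,8) at t=0.3416 ← occupied
  → r_5 = 0.3416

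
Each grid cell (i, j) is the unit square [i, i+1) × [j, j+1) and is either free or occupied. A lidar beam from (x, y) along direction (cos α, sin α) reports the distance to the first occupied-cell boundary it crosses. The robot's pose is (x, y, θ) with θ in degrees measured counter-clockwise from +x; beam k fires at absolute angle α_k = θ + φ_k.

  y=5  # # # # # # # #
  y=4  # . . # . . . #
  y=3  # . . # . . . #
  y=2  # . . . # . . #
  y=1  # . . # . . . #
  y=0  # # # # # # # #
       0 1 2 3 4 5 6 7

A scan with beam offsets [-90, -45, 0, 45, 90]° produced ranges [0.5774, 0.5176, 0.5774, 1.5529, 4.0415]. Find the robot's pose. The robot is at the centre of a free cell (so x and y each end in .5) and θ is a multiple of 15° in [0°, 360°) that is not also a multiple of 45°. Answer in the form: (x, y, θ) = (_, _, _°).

Candidates: 20 free-cell centres × 16 headings = 320 poses. Raycast each; keep the one whose scan matches to 4 dp.
  (2.5, 3.5, 285°): beam 1 = 1.5529 ≠ 0.5774 ✗
  (1.5, 3.5, 120°): beam 1 = 1.7321 ≠ 0.5774 ✗
  (2.5, 1.5, 330°): beam 4 = 0.5176 ≠ 1.5529 ✗
  (2.5, 4.5, 105°): beam 1 = 0.5176 ≠ 0.5774 ✗
  …
  (4.5, 4.5, 210°): r_1=0.5774, r_2=0.5176, r_3=0.5774, r_4=1.5529, r_5=4.0415 — all match ✓
Unique over the lattice → pose = (4.5, 4.5, 210°).

(x, y, θ) = (4.5, 4.5, 210°)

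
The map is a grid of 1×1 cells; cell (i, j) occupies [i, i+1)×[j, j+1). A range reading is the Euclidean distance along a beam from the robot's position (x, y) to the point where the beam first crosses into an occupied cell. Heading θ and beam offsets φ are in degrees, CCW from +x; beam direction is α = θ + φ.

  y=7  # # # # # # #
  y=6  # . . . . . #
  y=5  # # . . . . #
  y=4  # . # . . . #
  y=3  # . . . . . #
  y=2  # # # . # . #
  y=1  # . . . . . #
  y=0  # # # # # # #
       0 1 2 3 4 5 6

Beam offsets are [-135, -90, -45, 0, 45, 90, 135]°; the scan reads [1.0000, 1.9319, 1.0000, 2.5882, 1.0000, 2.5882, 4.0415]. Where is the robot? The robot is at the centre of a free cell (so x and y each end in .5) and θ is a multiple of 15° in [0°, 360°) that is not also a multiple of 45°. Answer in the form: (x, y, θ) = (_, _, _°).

(x, y, θ) = (3.5, 3.5, 285°)

Candidates: 25 free-cell centres × 16 headings = 400 poses. Raycast each; keep the one whose scan matches to 4 dp.
  (2.5, 1.5, 150°): beam 1 = 1.9319 ≠ 1.0000 ✗
  (5.5, 3.5, 300°): beam 1 = 2.5882 ≠ 1.0000 ✗
  (4.5, 4.5, 195°): beam 1 = 2.8868 ≠ 1.0000 ✗
  (4.5, 5.5, 105°): beam 1 = 1.7321 ≠ 1.0000 ✗
  (2.5, 1.5, 285°): beam 2 = 1.5529 ≠ 1.9319 ✗
  …
  (3.5, 3.5, 285°): r_1=1.0000, r_2=1.9319, r_3=1.0000, r_4=2.5882, r_5=1.0000, r_6=2.5882, r_7=4.0415 — all match ✓
Only this pose fits every beam.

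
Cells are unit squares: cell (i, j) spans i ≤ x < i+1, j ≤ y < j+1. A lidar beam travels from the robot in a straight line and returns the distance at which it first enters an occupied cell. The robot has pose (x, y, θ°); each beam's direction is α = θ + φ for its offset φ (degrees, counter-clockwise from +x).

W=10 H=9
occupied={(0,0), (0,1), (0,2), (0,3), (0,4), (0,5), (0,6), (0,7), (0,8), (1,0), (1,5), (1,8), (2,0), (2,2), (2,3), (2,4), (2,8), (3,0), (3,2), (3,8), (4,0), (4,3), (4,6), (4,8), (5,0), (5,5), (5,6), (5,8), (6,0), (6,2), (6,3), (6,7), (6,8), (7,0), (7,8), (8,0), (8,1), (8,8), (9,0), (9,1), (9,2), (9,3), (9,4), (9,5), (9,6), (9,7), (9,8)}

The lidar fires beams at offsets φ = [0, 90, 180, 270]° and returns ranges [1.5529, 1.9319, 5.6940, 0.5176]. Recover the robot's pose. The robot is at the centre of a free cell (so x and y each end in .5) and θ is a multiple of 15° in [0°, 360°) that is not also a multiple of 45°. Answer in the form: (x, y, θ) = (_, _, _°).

The pose lattice has 43·16 = 688 candidates. Test each by forward raycasting.
  (3.5, 4.5, 165°): beam 1 = 0.5176 ≠ 1.5529 ✗
  (8.5, 7.5, 165°): beam 2 = 6.7293 ≠ 1.9319 ✗
  (4.5, 7.5, 240°): beam 1 = 0.5774 ≠ 1.5529 ✗
  (7.5, 7.5, 150°): beam 1 = 0.5774 ≠ 1.5529 ✗
  …
  (8.5, 6.5, 75°): r_1=1.5529, r_2=1.9319, r_3=5.6940, r_4=0.5176 — all match ✓
No second candidate reproduces the full scan.

(x, y, θ) = (8.5, 6.5, 75°)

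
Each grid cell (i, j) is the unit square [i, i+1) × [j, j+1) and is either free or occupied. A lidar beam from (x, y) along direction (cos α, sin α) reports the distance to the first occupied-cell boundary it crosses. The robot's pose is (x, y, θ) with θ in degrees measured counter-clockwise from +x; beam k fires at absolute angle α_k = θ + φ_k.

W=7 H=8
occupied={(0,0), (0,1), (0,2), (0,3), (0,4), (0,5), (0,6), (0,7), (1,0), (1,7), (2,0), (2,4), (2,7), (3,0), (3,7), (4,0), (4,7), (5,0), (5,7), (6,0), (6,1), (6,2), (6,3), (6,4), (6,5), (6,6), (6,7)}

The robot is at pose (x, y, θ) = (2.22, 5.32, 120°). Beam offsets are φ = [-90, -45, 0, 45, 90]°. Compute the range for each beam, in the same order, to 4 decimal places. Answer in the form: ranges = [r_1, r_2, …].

beam 1: φ=-90°, α=30°
  d=(0.8660,0.5000)  start (2,5)  tX=0.9007 tY=1.3600  stride 1/|dx|=1.1547 1/|dy|=2.0000
    cross x-line → (3,5), t=0.9007
    cross y-line → (3,6), t=1.3600
    cross x-line → (4,6), t=2.0554
    cross x-line → (5,6), t=3.2101
    cross y-line → (5,7), t=3.3600 (wall)
  → r_1 = 3.3600
beam 2: φ=-45°, α=75°
  d=(0.2588,0.9659)  start (2,5)  tX=3.0137 tY=0.7040  stride 1/|dx|=3.8637 1/|dy|=1.0353
    cross y-line → (2,6), t=0.7040
    cross y-line → (2,7), t=1.7393 (wall)
  → r_2 = 1.7393
beam 3: φ=0°, α=120°
  d=(-0.5000,0.8660)  start (2,5)  tX=0.4400 tY=0.7852  stride 1/|dx|=2.0000 1/|dy|=1.1547
    cross x-line → (1,5), t=0.4400
    cross y-line → (1,6), t=0.7852
    cross y-line → (1,7), t=1.9399 (wall)
  → r_3 = 1.9399
beam 4: φ=45°, α=165°
  d=(-0.9659,0.2588)  start (2,5)  tX=0.2278 tY=2.6273  stride 1/|dx|=1.0353 1/|dy|=3.8637
    cross x-line → (1,5), t=0.2278
    cross x-line → (0,5), t=1.2630 (wall)
  → r_4 = 1.2630
beam 5: φ=90°, α=210°
  d=(-0.8660,-0.5000)  start (2,5)  tX=0.2540 tY=0.6400  stride 1/|dx|=1.1547 1/|dy|=2.0000
    cross x-line → (1,5), t=0.2540
    cross y-line → (1,4), t=0.6400
    cross x-line → (0,4), t=1.4087 (wall)
  → r_5 = 1.4087

ranges = [3.3600, 1.7393, 1.9399, 1.2630, 1.4087]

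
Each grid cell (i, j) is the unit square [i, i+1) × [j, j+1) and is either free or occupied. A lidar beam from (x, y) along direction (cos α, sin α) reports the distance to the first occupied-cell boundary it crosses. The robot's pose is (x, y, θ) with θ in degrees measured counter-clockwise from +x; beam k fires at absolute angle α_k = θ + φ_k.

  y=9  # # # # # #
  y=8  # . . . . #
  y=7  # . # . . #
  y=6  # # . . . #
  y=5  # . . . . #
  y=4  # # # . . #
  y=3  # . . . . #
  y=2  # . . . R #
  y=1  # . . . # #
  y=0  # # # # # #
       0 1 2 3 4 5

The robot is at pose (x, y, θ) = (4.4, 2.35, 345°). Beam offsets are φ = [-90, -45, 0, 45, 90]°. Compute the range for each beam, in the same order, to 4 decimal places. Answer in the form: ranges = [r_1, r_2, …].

ranges = [0.3623, 0.4041, 0.6212, 0.6928, 2.3182]

beam 1: φ=-90°, α=255°
  cosα=-0.2588 sinα=-0.9659 | (4,2) | tMaxX 1.5455 tMaxY 0.3623 | tΔX 3.8637 tΔY 1.0353
    t=0.3623 [y] (4,1) — stop
  → r_1 = 0.3623
beam 2: φ=-45°, α=300°
  cosα=0.5000 sinα=-0.8660 | (4,2) | tMaxX 1.2000 tMaxY 0.4041 | tΔX 2.0000 tΔY 1.1547
    t=0.4041 [y] (4,1) — stop
  → r_2 = 0.4041
beam 3: φ=0°, α=345°
  cosα=0.9659 sinα=-0.2588 | (4,2) | tMaxX 0.6212 tMaxY 1.3523 | tΔX 1.0353 tΔY 3.8637
    t=0.6212 [x] (5,2) — stop
  → r_3 = 0.6212
beam 4: φ=45°, α=30°
  cosα=0.8660 sinα=0.5000 | (4,2) | tMaxX 0.6928 tMaxY 1.3000 | tΔX 1.1547 tΔY 2.0000
    t=0.6928 [x] (5,2) — stop
  → r_4 = 0.6928
beam 5: φ=90°, α=75°
  cosα=0.2588 sinα=0.9659 | (4,2) | tMaxX 2.3182 tMaxY 0.6729 | tΔX 3.8637 tΔY 1.0353
    t=0.6729 [y] (4,3)
    t=1.7082 [y] (4,4)
    t=2.3182 [x] (5,4) — stop
  → r_5 = 2.3182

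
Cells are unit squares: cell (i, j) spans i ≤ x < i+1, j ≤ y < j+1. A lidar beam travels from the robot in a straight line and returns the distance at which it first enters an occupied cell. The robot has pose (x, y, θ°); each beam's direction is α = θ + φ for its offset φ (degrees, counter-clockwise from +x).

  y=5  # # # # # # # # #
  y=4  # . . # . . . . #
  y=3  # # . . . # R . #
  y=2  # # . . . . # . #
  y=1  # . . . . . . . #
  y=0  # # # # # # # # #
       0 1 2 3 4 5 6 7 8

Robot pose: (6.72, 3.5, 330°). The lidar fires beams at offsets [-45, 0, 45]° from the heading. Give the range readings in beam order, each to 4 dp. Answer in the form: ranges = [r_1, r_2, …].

ranges = [0.5176, 1.4780, 1.3252]

beam 1: φ=-45°, α=285°
  dir = (cos 285°, sin 285°) = (0.2588, -0.9659); from cell (6,3)
  next x-line at t=1.0818, next y-line at t=0.5176; Δt_x=3.8637, Δt_y=1.0353
    y: enter (6,2) at t=0.5176 ← occupied
  → r_1 = 0.5176
beam 2: φ=0°, α=330°
  dir = (cos 330°, sin 330°) = (0.8660, -0.5000); from cell (6,3)
  next x-line at t=0.3233, next y-line at t=1.0000; Δt_x=1.1547, Δt_y=2.0000
    x: enter (7,3) at t=0.3233
    y: enter (7,2) at t=1.0000
    x: enter (8,2) at t=1.4780 ← occupied
  → r_2 = 1.4780
beam 3: φ=45°, α=15°
  dir = (cos 15°, sin 15°) = (0.9659, 0.2588); from cell (6,3)
  next x-line at t=0.2899, next y-line at t=1.9319; Δt_x=1.0353, Δt_y=3.8637
    x: enter (7,3) at t=0.2899
    x: enter (8,3) at t=1.3252 ← occupied
  → r_3 = 1.3252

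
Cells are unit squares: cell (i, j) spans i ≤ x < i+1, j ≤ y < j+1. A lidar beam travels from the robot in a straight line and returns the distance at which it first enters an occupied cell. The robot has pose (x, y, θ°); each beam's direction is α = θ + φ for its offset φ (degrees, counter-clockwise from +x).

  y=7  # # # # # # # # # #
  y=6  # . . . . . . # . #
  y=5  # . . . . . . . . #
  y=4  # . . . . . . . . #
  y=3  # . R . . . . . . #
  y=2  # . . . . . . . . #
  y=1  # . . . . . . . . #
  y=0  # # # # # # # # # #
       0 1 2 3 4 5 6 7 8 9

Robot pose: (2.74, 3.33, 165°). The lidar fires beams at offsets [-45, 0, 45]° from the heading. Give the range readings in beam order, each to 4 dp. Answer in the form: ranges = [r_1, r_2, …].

beam 1: φ=-45°, α=120°
  direction (-0.5000, 0.8660); cell (2,3); t to first gridline: x 1.4800, y 0.7736 (then +2.0000 / +1.1547)
    (2,4) via y @ 0.7736
    (1,4) via x @ 1.4800
    (1,5) via y @ 1.9283
    (1,6) via y @ 3.0831
    (0,6) via x @ 3.4800  # hit
  → r_1 = 3.4800
beam 2: φ=0°, α=165°
  direction (-0.9659, 0.2588); cell (2,3); t to first gridline: x 0.7661, y 2.5887 (then +1.0353 / +3.8637)
    (1,3) via x @ 0.7661
    (0,3) via x @ 1.8014  # hit
  → r_2 = 1.8014
beam 3: φ=45°, α=210°
  direction (-0.8660, -0.5000); cell (2,3); t to first gridline: x 0.8545, y 0.6600 (then +1.1547 / +2.0000)
    (2,2) via y @ 0.6600
    (1,2) via x @ 0.8545
    (0,2) via x @ 2.0092  # hit
  → r_3 = 2.0092

ranges = [3.4800, 1.8014, 2.0092]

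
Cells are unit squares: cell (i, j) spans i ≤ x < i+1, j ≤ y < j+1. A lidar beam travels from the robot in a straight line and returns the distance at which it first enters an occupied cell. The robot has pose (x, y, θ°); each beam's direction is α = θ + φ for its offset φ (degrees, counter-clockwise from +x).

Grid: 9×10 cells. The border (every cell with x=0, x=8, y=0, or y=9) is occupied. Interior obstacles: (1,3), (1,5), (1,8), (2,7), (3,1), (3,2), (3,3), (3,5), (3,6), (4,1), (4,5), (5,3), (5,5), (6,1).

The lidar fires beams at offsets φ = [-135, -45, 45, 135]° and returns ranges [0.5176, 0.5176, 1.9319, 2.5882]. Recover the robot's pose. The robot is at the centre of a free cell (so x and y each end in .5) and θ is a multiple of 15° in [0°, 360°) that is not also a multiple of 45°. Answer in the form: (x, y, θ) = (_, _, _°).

The pose lattice has 42·16 = 672 candidates. Test each by forward raycasting.
  (6.5, 2.5, 345°): beam 1 = 1.7321 ≠ 0.5176 ✗
  (2.5, 8.5, 210°): beam 3 = 0.5176 ≠ 1.9319 ✗
  (7.5, 1.5, 120°): beam 2 = 1.9319 ≠ 0.5176 ✗
  …
  (4.5, 2.5, 300°): r_1=0.5176, r_2=0.5176, r_3=1.9319, r_4=2.5882 — all match ✓
Unique over the lattice → pose = (4.5, 2.5, 300°).

(x, y, θ) = (4.5, 2.5, 300°)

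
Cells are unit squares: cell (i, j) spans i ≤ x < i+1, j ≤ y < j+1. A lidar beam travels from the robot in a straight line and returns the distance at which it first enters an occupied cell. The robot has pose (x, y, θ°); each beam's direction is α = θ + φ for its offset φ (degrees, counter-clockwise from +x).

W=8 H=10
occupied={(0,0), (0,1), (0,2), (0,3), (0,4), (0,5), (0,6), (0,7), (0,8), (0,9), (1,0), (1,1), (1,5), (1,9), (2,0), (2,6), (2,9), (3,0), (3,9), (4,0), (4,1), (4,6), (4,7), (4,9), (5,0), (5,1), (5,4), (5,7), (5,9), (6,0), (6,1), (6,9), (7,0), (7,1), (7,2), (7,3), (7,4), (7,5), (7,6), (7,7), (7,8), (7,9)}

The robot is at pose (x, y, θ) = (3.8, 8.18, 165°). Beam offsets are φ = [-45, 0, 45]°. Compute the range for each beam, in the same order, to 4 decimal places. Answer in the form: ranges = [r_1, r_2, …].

beam 1: φ=-45°, α=120°
  cosα=-0.5000 sinα=0.8660 | (3,8) | tMaxX 1.6000 tMaxY 0.9469 | tΔX 2.0000 tΔY 1.1547
    t=0.9469 [y] (3,9) — stop
  → r_1 = 0.9469
beam 2: φ=0°, α=165°
  cosα=-0.9659 sinα=0.2588 | (3,8) | tMaxX 0.8282 tMaxY 3.1682 | tΔX 1.0353 tΔY 3.8637
    t=0.8282 [x] (2,8)
    t=1.8635 [x] (1,8)
    t=2.8988 [x] (0,8) — stop
  → r_2 = 2.8988
beam 3: φ=45°, α=210°
  cosα=-0.8660 sinα=-0.5000 | (3,8) | tMaxX 0.9238 tMaxY 0.3600 | tΔX 1.1547 tΔY 2.0000
    t=0.3600 [y] (3,7)
    t=0.9238 [x] (2,7)
    t=2.0785 [x] (1,7)
    t=2.3600 [y] (1,6)
    t=3.2332 [x] (0,6) — stop
  → r_3 = 3.2332

ranges = [0.9469, 2.8988, 3.2332]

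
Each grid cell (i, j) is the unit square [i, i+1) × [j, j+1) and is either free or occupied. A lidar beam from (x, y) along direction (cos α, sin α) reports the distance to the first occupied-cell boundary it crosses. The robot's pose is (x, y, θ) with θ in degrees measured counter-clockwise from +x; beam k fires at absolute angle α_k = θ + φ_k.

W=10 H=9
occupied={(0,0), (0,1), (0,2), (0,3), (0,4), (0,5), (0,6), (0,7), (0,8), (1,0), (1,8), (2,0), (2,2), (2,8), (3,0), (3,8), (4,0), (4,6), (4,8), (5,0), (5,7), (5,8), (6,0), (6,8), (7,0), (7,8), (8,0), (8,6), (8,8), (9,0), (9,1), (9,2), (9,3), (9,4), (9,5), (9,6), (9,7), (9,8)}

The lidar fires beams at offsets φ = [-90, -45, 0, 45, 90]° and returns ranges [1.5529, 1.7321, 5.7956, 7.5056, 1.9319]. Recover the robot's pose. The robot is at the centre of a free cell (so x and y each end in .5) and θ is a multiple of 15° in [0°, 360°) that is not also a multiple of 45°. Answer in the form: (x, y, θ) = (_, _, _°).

The pose lattice has 52·16 = 832 candidates. Test each by forward raycasting.
  (1.5, 1.5, 75°): beam 1 = 1.9319 ≠ 1.5529 ✗
  (4.5, 2.5, 60°): beam 1 = 3.0000 ≠ 1.5529 ✗
  (2.5, 7.5, 15°): beam 1 = 6.7293 ≠ 1.5529 ✗
  (4.5, 4.5, 75°): beam 1 = 4.6587 ≠ 1.5529 ✗
  …
  (2.5, 7.5, 255°): r_1=1.5529, r_2=1.7321, r_3=5.7956, r_4=7.5056, r_5=1.9319 — all match ✓
Unique over the lattice → pose = (2.5, 7.5, 255°).

(x, y, θ) = (2.5, 7.5, 255°)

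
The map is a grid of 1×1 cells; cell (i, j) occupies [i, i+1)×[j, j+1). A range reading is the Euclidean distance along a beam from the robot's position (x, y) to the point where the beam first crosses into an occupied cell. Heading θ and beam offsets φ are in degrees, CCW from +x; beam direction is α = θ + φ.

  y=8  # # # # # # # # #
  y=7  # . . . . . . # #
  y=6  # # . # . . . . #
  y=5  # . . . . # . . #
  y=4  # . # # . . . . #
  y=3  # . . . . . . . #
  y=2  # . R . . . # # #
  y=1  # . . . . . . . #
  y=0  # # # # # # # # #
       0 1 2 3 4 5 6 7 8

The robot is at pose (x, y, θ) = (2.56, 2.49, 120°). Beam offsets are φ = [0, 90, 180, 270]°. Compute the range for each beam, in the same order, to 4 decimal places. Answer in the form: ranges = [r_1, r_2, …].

ranges = [3.1200, 1.8013, 1.7205, 6.2816]

beam 1: φ=0°, α=120°
  d=(-0.5000,0.8660)  start (2,2)  tX=1.1200 tY=0.5889  stride 1/|dx|=2.0000 1/|dy|=1.1547
    cross y-line → (2,3), t=0.5889
    cross x-line → (1,3), t=1.1200
    cross y-line → (1,4), t=1.7436
    cross y-line → (1,5), t=2.8983
    cross x-line → (0,5), t=3.1200 (wall)
  → r_1 = 3.1200
beam 2: φ=90°, α=210°
  d=(-0.8660,-0.5000)  start (2,2)  tX=0.6466 tY=0.9800  stride 1/|dx|=1.1547 1/|dy|=2.0000
    cross x-line → (1,2), t=0.6466
    cross y-line → (1,1), t=0.9800
    cross x-line → (0,1), t=1.8013 (wall)
  → r_2 = 1.8013
beam 3: φ=180°, α=300°
  d=(0.5000,-0.8660)  start (2,2)  tX=0.8800 tY=0.5658  stride 1/|dx|=2.0000 1/|dy|=1.1547
    cross y-line → (2,1), t=0.5658
    cross x-line → (3,1), t=0.8800
    cross y-line → (3,0), t=1.7205 (wall)
  → r_3 = 1.7205
beam 4: φ=270°, α=30°
  d=(0.8660,0.5000)  start (2,2)  tX=0.5081 tY=1.0200  stride 1/|dx|=1.1547 1/|dy|=2.0000
    cross x-line → (3,2), t=0.5081
    cross y-line → (3,3), t=1.0200
    cross x-line → (4,3), t=1.6628
    cross x-line → (5,3), t=2.8175
    cross y-line → (5,4), t=3.0200
    cross x-line → (6,4), t=3.9722
    cross y-line → (6,5), t=5.0200
    cross x-line → (7,5), t=5.1269
    cross x-line → (8,5), t=6.2816 (wall)
  → r_4 = 6.2816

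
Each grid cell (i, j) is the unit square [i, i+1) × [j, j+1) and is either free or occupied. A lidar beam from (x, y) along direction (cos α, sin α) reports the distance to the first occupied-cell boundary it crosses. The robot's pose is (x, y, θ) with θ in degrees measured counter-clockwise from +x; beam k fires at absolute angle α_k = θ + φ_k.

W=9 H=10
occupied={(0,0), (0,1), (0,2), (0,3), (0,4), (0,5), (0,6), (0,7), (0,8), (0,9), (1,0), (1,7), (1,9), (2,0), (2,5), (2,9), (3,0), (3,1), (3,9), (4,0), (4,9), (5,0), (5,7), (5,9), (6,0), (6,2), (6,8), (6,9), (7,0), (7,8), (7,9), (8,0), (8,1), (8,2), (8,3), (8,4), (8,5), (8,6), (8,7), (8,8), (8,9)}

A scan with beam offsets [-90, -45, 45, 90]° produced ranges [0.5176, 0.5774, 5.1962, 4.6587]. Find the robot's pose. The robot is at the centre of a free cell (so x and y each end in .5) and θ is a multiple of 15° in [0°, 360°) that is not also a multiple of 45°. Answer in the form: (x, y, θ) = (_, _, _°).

Candidates: 49 free-cell centres × 16 headings = 784 poses. Raycast each; keep the one whose scan matches to 4 dp.
  (3.5, 5.5, 300°): beam 1 = 0.5774 ≠ 0.5176 ✗
  (6.5, 3.5, 150°): beam 1 = 3.0000 ≠ 0.5176 ✗
  (7.5, 4.5, 345°): beam 1 = 1.9319 ≠ 0.5176 ✗
  (4.5, 2.5, 345°): beam 1 = 1.5529 ≠ 0.5176 ✗
  …
  (3.5, 5.5, 255°): r_1=0.5176, r_2=0.5774, r_3=5.1962, r_4=4.6587 — all match ✓
No second candidate reproduces the full scan.

(x, y, θ) = (3.5, 5.5, 255°)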